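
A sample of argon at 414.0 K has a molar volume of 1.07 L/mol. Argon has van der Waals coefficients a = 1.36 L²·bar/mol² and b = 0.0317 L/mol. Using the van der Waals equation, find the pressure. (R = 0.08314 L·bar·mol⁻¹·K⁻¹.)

P ≈ 31.96 bar

P = RT/(V_m − b) − a/V_m²
RT/(V_m − b) = (0.08314)(414.0)/(1.07 − 0.0317) = 34.420/1.0383 = 33.150 bar
a/V_m² = 1.36/(1.07)² = 1.1879 bar
P = 33.150 − 1.1879 = 31.96 bar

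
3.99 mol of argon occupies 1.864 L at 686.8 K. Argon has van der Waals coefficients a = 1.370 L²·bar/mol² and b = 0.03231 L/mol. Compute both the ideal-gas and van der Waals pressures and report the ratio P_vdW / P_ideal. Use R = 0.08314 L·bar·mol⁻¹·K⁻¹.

P_vdW / P_ideal ≈ 1.023

Ideal: P_ideal = nRT/V = (3.99)(0.08314)(686.8)/1.864 = 122.227 bar
vdW: P = nRT/(V − nb) − a n²/V² = 227.831/1.73508 − 21.8105/3.47450 = 131.309 − 6.27731 = 125.032 bar
Ratio = 125.032/122.227 = 1.023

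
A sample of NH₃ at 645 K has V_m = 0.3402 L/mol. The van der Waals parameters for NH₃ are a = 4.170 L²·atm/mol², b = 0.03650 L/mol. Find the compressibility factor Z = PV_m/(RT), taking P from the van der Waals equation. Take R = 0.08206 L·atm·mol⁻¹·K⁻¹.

P = RT/(V_m − b) − a/V_m² = (0.08206)(645)/(0.3402 − 0.03650) − 4.170/(0.3402)²
  = 52.929/0.30370 − 36.030 = 174.28 − 36.030 = 138.25 atm
Z = PV_m/(RT) = (138.25)(0.3402)/((0.08206)(645)) = 47.033/52.929 = 0.8886

Z ≈ 0.8886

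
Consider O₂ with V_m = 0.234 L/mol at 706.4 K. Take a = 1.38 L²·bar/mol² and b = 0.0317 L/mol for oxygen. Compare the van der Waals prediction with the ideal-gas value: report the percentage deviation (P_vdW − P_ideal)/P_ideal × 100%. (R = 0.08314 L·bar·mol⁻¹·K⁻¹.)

5.63 %

Ideal: P_ideal = RT/V_m = (0.08314)(706.4)/0.234 = 250.983 bar
vdW: P = RT/(V_m − b) − a/V_m² = 58.7301/0.202300 − 1.38/0.0547560 = 290.312 − 25.2027 = 265.109 bar
% deviation = (265.109 − 250.983)/250.983 × 100% = 5.63%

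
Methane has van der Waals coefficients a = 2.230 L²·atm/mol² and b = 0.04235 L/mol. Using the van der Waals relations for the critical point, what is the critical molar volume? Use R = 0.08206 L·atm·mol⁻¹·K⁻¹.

V_m,c ≈ 0.1271 L/mol

For a van der Waals gas, V_m,c = 3b.
V_m,c = 3×0.04235 = 0.1271 L/mol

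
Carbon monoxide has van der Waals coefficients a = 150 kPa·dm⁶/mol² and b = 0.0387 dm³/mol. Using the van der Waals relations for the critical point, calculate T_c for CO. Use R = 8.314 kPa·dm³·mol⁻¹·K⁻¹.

For a van der Waals gas, T_c = 8a/(27Rb).
T_c = 8×150/(27×8.314×0.0387) = 1200.0/8.6873 = 138.1 K

T_c ≈ 138.1 K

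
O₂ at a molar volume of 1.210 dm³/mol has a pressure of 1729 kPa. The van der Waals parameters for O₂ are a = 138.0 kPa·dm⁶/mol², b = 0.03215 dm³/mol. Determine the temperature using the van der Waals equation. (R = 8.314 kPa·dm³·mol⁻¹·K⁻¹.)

T = (P + a/V_m²)(V_m − b)/R
P + a/V_m² = 1729 + 138.0/(1.210)² = 1823.3 kPa
V_m − b = 1.210 − 0.03215 = 1.1779 dm³/mol
T = (1823.3)(1.1779)/8.314 = 258.3 K

T ≈ 258.3 K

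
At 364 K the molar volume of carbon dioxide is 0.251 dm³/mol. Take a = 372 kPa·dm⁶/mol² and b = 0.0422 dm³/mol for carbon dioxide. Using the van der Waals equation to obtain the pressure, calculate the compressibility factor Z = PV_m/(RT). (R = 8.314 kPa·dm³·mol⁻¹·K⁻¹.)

P = RT/(V_m − b) − a/V_m² = (8.314)(364)/(0.251 − 0.0422) − 372/(0.251)²
  = 3026.3/0.20880 − 5904.7 = 14494 − 5904.7 = 8589 kPa
Z = PV_m/(RT) = (8589)(0.251)/((8.314)(364)) = 2155.8/3026.3 = 0.7124

Z ≈ 0.7124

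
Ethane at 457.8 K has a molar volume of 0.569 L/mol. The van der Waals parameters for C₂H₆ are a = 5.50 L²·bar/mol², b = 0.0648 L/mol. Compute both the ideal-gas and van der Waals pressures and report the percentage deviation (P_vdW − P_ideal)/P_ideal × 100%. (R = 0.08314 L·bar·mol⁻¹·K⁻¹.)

Ideal: P_ideal = RT/V_m = (0.08314)(457.8)/0.569 = 66.8919 bar
vdW: P = RT/(V_m − b) − a/V_m² = 38.0615/0.504200 − 5.50/0.323761 = 75.4889 − 16.9878 = 58.5011 bar
% deviation = (58.5011 − 66.8919)/66.8919 × 100% = -12.54%

-12.54 %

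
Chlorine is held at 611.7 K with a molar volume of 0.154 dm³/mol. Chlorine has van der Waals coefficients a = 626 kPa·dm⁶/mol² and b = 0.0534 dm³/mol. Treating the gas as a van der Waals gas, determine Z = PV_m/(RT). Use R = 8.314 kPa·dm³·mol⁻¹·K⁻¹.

Z ≈ 0.7315

P = RT/(V_m − b) − a/V_m² = (8.314)(611.7)/(0.154 − 0.0534) − 626/(0.154)²
  = 5085.7/0.10060 − 26396 = 50554 − 26396 = 24158 kPa
Z = PV_m/(RT) = (24158)(0.154)/((8.314)(611.7)) = 3720.3/5085.7 = 0.7315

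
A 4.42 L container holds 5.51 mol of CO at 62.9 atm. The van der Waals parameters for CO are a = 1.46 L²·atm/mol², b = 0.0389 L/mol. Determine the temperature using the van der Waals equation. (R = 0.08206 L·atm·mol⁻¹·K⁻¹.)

T = (P + a n²/V²)(V − nb)/(nR)
P + a n²/V² = 62.9 + (1.46)(5.51)²/(4.42)² = 65.169 atm
V − nb = 4.42 − (5.51)(0.0389) = 4.2057 L
T = (65.169)(4.2057)/((5.51)(0.08206)) = 606.2 K

T ≈ 606.2 K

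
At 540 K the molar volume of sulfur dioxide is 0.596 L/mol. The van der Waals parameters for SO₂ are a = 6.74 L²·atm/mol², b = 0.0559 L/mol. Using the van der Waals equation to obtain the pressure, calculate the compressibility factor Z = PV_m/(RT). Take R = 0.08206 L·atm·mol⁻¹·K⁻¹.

Z ≈ 0.8483

P = RT/(V_m − b) − a/V_m² = (0.08206)(540)/(0.596 − 0.0559) − 6.74/(0.596)²
  = 44.312/0.54010 − 18.974 = 82.044 − 18.974 = 63.070 atm
Z = PV_m/(RT) = (63.070)(0.596)/((0.08206)(540)) = 37.590/44.312 = 0.8483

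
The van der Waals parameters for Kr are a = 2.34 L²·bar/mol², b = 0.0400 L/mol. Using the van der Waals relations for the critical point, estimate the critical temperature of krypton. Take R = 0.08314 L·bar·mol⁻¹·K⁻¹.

T_c ≈ 208.5 K

For a van der Waals gas, T_c = 8a/(27Rb).
T_c = 8×2.34/(27×0.08314×0.0400) = 18.720/0.089791 = 208.5 K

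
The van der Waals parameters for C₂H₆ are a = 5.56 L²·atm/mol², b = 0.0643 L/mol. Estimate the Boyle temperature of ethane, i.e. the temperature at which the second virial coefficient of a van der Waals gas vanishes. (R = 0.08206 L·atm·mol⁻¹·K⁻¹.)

T_B ≈ 1054 K

For a van der Waals gas the second virial coefficient B₂ = b − a/(RT) vanishes at T_B = a/(Rb).
T_B = 5.56/(0.08206×0.0643) = 5.56/0.0052765 = 1054 K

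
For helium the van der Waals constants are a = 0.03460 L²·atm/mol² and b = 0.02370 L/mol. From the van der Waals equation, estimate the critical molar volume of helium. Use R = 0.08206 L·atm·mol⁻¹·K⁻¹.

For a van der Waals gas, V_m,c = 3b.
V_m,c = 3×0.02370 = 0.07110 L/mol

V_m,c ≈ 0.07110 L/mol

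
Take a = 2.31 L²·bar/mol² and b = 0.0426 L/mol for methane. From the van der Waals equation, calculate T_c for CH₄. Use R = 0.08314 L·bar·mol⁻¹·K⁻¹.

T_c ≈ 193.2 K

For a van der Waals gas, T_c = 8a/(27Rb).
T_c = 8×2.31/(27×0.08314×0.0426) = 18.480/0.095628 = 193.2 K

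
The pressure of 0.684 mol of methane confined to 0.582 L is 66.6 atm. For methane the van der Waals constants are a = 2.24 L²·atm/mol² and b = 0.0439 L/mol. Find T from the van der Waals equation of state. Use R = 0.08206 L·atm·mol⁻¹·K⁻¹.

T = (P + a n²/V²)(V − nb)/(nR)
P + a n²/V² = 66.6 + (2.24)(0.684)²/(0.582)² = 69.694 atm
V − nb = 0.582 − (0.684)(0.0439) = 0.55197 L
T = (69.694)(0.55197)/((0.684)(0.08206)) = 685.4 K

T ≈ 685.4 K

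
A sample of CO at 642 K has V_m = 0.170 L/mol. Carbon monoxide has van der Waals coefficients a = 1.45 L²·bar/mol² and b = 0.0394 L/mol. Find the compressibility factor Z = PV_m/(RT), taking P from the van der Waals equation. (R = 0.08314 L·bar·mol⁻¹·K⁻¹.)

Z ≈ 1.142

P = RT/(V_m − b) − a/V_m² = (0.08314)(642)/(0.170 − 0.0394) − 1.45/(0.170)²
  = 53.376/0.13060 − 50.173 = 408.70 − 50.173 = 358.53 bar
Z = PV_m/(RT) = (358.53)(0.170)/((0.08314)(642)) = 60.950/53.376 = 1.142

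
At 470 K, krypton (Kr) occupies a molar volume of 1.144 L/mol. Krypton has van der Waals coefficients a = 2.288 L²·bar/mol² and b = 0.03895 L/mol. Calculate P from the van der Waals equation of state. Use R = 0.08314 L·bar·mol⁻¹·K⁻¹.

P ≈ 33.61 bar

P = RT/(V_m − b) − a/V_m²
RT/(V_m − b) = (0.08314)(470)/(1.144 − 0.03895) = 39.076/1.1051 = 35.360 bar
a/V_m² = 2.288/(1.144)² = 1.7483 bar
P = 35.360 − 1.7483 = 33.61 bar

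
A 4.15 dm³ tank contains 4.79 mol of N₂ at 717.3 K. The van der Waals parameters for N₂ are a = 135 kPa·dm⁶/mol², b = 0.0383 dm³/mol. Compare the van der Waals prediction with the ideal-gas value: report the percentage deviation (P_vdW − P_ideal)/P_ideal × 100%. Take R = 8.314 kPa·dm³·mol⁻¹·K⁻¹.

2.01 %

Ideal: P_ideal = nRT/V = (4.79)(8.314)(717.3)/4.15 = 6883.32 kPa
vdW: P = nRT/(V − nb) − a n²/V² = 28565.8/3.96654 − 3097.45/17.2225 = 7201.69 − 179.849 = 7021.84 kPa
% deviation = (7021.84 − 6883.32)/6883.32 × 100% = 2.01%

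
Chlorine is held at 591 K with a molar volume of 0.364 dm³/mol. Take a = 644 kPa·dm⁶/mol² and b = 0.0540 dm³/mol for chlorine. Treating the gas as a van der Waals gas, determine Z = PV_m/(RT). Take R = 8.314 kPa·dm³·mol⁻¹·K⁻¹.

Z ≈ 0.8141

P = RT/(V_m − b) − a/V_m² = (8.314)(591)/(0.364 − 0.0540) − 644/(0.364)²
  = 4913.6/0.31000 − 4860.5 = 15850 − 4860.5 = 10990 kPa
Z = PV_m/(RT) = (10990)(0.364)/((8.314)(591)) = 4000.4/4913.6 = 0.8141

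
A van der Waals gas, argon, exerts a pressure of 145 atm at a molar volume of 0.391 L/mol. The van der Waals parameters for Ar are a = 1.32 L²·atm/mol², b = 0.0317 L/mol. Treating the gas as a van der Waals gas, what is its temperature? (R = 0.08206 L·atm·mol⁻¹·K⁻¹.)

T = (P + a/V_m²)(V_m − b)/R
P + a/V_m² = 145 + 1.32/(0.391)² = 153.63 atm
V_m − b = 0.391 − 0.0317 = 0.35930 L/mol
T = (153.63)(0.35930)/0.08206 = 672.7 K

T ≈ 672.7 K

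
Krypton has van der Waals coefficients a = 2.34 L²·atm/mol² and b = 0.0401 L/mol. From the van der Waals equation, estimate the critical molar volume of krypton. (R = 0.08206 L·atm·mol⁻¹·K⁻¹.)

V_m,c ≈ 0.1203 L/mol

For a van der Waals gas, V_m,c = 3b.
V_m,c = 3×0.0401 = 0.1203 L/mol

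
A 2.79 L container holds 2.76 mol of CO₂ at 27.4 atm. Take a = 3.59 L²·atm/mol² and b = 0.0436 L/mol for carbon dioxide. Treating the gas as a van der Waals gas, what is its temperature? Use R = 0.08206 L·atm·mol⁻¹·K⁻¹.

T ≈ 364.4 K

T = (P + a n²/V²)(V − nb)/(nR)
P + a n²/V² = 27.4 + (3.59)(2.76)²/(2.79)² = 30.913 atm
V − nb = 2.79 − (2.76)(0.0436) = 2.6697 L
T = (30.913)(2.6697)/((2.76)(0.08206)) = 364.4 K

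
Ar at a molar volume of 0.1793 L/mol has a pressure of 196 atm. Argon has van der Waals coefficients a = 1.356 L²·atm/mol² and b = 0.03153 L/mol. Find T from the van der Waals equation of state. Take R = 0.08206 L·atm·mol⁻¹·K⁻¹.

T ≈ 428.9 K

T = (P + a/V_m²)(V_m − b)/R
P + a/V_m² = 196 + 1.356/(0.1793)² = 238.18 atm
V_m − b = 0.1793 − 0.03153 = 0.14777 L/mol
T = (238.18)(0.14777)/0.08206 = 428.9 K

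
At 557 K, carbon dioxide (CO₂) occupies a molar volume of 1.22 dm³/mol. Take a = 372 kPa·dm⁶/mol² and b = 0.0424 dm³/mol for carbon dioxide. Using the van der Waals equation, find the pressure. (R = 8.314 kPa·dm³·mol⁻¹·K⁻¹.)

P ≈ 3683 kPa

P = RT/(V_m − b) − a/V_m²
RT/(V_m − b) = (8.314)(557)/(1.22 − 0.0424) = 4630.9/1.1776 = 3932.5 kPa
a/V_m² = 372/(1.22)² = 249.93 kPa
P = 3932.5 − 249.93 = 3683 kPa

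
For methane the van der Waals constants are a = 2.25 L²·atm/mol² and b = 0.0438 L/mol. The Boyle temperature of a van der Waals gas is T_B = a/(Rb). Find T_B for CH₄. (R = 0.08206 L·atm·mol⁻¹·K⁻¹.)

T_B ≈ 626.0 K

For a van der Waals gas the second virial coefficient B₂ = b − a/(RT) vanishes at T_B = a/(Rb).
T_B = 2.25/(0.08206×0.0438) = 2.25/0.0035942 = 626.0 K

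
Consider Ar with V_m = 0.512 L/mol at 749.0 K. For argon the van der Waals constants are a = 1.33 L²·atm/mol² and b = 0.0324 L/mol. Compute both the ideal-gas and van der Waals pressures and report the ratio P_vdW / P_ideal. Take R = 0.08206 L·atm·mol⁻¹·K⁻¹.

Ideal: P_ideal = RT/V_m = (0.08206)(749.0)/0.512 = 120.045 atm
vdW: P = RT/(V_m − b) − a/V_m² = 61.4629/0.479600 − 1.33/0.262144 = 128.155 − 5.07355 = 123.081 atm
Ratio = 123.081/120.045 = 1.025

P_vdW / P_ideal ≈ 1.025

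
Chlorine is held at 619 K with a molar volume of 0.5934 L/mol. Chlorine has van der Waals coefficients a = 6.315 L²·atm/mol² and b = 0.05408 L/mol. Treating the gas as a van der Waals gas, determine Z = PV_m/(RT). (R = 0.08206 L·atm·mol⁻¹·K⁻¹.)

Z ≈ 0.8908

P = RT/(V_m − b) − a/V_m² = (0.08206)(619)/(0.5934 − 0.05408) − 6.315/(0.5934)²
  = 50.795/0.53932 − 17.934 = 94.183 − 17.934 = 76.249 atm
Z = PV_m/(RT) = (76.249)(0.5934)/((0.08206)(619)) = 45.246/50.795 = 0.8908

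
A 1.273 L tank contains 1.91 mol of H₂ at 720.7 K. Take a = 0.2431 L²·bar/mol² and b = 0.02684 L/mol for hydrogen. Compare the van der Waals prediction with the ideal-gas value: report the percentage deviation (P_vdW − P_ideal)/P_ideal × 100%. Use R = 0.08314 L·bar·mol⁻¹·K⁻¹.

3.59 %

Ideal: P_ideal = nRT/V = (1.91)(0.08314)(720.7)/1.273 = 89.9020 bar
vdW: P = nRT/(V − nb) − a n²/V² = 114.445/1.22174 − 0.886853/1.62053 = 93.6738 − 0.547261 = 93.1265 bar
% deviation = (93.1265 − 89.9020)/89.9020 × 100% = 3.59%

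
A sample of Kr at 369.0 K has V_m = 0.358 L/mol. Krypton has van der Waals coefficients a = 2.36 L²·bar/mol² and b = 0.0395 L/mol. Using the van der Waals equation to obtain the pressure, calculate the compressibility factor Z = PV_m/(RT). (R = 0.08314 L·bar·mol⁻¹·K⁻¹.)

P = RT/(V_m − b) − a/V_m² = (0.08314)(369.0)/(0.358 − 0.0395) − 2.36/(0.358)²
  = 30.679/0.31850 − 18.414 = 96.323 − 18.414 = 77.909 bar
Z = PV_m/(RT) = (77.909)(0.358)/((0.08314)(369.0)) = 27.891/30.679 = 0.9091

Z ≈ 0.9091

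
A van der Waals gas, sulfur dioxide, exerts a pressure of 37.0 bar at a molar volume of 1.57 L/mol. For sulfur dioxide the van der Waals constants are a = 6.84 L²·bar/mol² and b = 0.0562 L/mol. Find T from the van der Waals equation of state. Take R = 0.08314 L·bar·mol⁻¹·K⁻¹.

T = (P + a/V_m²)(V_m − b)/R
P + a/V_m² = 37.0 + 6.84/(1.57)² = 39.775 bar
V_m − b = 1.57 − 0.0562 = 1.5138 L/mol
T = (39.775)(1.5138)/0.08314 = 724.2 K

T ≈ 724.2 K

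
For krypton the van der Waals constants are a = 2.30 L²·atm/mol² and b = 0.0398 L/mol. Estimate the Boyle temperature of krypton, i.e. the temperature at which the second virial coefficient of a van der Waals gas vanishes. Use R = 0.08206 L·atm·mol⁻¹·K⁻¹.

T_B ≈ 704.2 K

For a van der Waals gas the second virial coefficient B₂ = b − a/(RT) vanishes at T_B = a/(Rb).
T_B = 2.30/(0.08206×0.0398) = 2.30/0.0032660 = 704.2 K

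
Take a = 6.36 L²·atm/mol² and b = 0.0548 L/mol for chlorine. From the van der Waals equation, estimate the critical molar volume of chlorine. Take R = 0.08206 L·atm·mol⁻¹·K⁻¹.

V_m,c ≈ 0.1644 L/mol

For a van der Waals gas, V_m,c = 3b.
V_m,c = 3×0.0548 = 0.1644 L/mol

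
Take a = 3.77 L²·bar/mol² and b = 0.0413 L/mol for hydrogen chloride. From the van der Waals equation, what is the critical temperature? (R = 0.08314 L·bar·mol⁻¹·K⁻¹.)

For a van der Waals gas, T_c = 8a/(27Rb).
T_c = 8×3.77/(27×0.08314×0.0413) = 30.160/0.092709 = 325.3 K

T_c ≈ 325.3 K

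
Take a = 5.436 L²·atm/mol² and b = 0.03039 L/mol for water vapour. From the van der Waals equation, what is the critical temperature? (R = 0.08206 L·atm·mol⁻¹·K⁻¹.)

For a van der Waals gas, T_c = 8a/(27Rb).
T_c = 8×5.436/(27×0.08206×0.03039) = 43.488/0.067333 = 645.9 K

T_c ≈ 645.9 K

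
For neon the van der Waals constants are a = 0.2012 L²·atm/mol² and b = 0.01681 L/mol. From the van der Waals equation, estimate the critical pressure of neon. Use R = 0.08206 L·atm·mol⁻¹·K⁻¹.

For a van der Waals gas, P_c = a/(27b²).
P_c = 0.2012/(27×(0.01681)²) = 0.2012/0.0076296 = 26.37 atm

P_c ≈ 26.37 atm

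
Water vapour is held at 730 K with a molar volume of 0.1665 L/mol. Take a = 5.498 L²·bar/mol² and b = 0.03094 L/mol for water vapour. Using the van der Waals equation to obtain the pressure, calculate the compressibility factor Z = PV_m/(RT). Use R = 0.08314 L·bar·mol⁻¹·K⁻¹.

P = RT/(V_m − b) − a/V_m² = (0.08314)(730)/(0.1665 − 0.03094) − 5.498/(0.1665)²
  = 60.692/0.13556 − 198.32 = 447.71 − 198.32 = 249.39 bar
Z = PV_m/(RT) = (249.39)(0.1665)/((0.08314)(730)) = 41.523/60.692 = 0.6842

Z ≈ 0.6842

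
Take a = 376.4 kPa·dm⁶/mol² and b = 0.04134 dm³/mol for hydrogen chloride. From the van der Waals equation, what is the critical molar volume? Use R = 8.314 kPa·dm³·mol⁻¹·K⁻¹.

V_m,c ≈ 0.1240 dm³/mol

For a van der Waals gas, V_m,c = 3b.
V_m,c = 3×0.04134 = 0.1240 dm³/mol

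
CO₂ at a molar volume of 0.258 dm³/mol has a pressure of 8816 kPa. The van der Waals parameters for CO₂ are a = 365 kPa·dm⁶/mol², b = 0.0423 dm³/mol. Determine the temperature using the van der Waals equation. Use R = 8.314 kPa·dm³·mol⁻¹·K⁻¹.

T = (P + a/V_m²)(V_m − b)/R
P + a/V_m² = 8816 + 365/(0.258)² = 14299 kPa
V_m − b = 0.258 − 0.0423 = 0.21570 dm³/mol
T = (14299)(0.21570)/8.314 = 371.0 K

T ≈ 371.0 K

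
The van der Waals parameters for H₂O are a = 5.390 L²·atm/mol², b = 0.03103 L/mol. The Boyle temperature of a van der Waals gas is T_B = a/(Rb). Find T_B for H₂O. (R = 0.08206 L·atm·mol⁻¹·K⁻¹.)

T_B ≈ 2117 K

For a van der Waals gas the second virial coefficient B₂ = b − a/(RT) vanishes at T_B = a/(Rb).
T_B = 5.390/(0.08206×0.03103) = 5.390/0.0025463 = 2117 K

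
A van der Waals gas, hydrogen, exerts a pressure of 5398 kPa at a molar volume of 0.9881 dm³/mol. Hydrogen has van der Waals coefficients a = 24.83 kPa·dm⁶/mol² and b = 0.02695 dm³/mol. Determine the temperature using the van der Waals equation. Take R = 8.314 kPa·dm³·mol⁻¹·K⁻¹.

T ≈ 627.0 K

T = (P + a/V_m²)(V_m − b)/R
P + a/V_m² = 5398 + 24.83/(0.9881)² = 5423.4 kPa
V_m − b = 0.9881 − 0.02695 = 0.96115 dm³/mol
T = (5423.4)(0.96115)/8.314 = 627.0 K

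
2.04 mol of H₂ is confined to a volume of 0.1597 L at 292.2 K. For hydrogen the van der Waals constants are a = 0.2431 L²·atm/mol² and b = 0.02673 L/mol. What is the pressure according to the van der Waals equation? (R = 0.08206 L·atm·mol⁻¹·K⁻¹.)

P = nRT/(V − nb) − a n²/V²
nRT/(V − nb) = (2.04)(0.08206)(292.2)/(0.1597 − 2.04×0.02673) = 48.915/0.10517 = 465.10 atm
a n²/V² = (0.2431)(2.04)²/(0.1597)² = 39.668 atm
P = 465.10 − 39.668 = 425.4 atm

P ≈ 425.4 atm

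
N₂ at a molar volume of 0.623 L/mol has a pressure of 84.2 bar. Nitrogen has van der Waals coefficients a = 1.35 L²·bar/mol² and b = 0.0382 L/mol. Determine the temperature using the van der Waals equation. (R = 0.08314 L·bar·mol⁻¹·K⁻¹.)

T = (P + a/V_m²)(V_m − b)/R
P + a/V_m² = 84.2 + 1.35/(0.623)² = 87.678 bar
V_m − b = 0.623 − 0.0382 = 0.58480 L/mol
T = (87.678)(0.58480)/0.08314 = 616.7 K

T ≈ 616.7 K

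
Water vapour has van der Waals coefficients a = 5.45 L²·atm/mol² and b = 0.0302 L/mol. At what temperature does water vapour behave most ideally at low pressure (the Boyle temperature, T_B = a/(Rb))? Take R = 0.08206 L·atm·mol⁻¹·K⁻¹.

For a van der Waals gas the second virial coefficient B₂ = b − a/(RT) vanishes at T_B = a/(Rb).
T_B = 5.45/(0.08206×0.0302) = 5.45/0.0024782 = 2199 K

T_B ≈ 2199 K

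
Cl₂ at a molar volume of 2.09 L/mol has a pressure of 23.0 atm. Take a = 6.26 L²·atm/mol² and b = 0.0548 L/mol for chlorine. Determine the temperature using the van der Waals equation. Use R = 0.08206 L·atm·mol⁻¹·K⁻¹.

T = (P + a/V_m²)(V_m − b)/R
P + a/V_m² = 23.0 + 6.26/(2.09)² = 24.433 atm
V_m − b = 2.09 − 0.0548 = 2.0352 L/mol
T = (24.433)(2.0352)/0.08206 = 606.0 K

T ≈ 606.0 K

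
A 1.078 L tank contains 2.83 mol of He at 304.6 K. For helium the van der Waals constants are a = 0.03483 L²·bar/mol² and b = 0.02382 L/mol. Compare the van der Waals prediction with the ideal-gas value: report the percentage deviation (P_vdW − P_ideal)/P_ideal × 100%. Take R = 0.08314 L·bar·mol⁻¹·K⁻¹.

Ideal: P_ideal = nRT/V = (2.83)(0.08314)(304.6)/1.078 = 66.4825 bar
vdW: P = nRT/(V − nb) − a n²/V² = 71.6682/1.01059 − 0.278950/1.16208 = 70.9172 − 0.240044 = 70.6772 bar
% deviation = (70.6772 − 66.4825)/66.4825 × 100% = 6.31%

6.31 %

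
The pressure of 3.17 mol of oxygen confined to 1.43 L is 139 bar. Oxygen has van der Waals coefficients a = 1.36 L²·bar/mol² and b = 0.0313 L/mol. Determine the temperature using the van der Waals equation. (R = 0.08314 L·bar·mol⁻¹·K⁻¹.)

T = (P + a n²/V²)(V − nb)/(nR)
P + a n²/V² = 139 + (1.36)(3.17)²/(1.43)² = 145.68 bar
V − nb = 1.43 − (3.17)(0.0313) = 1.3308 L
T = (145.68)(1.3308)/((3.17)(0.08314)) = 735.6 K

T ≈ 735.6 K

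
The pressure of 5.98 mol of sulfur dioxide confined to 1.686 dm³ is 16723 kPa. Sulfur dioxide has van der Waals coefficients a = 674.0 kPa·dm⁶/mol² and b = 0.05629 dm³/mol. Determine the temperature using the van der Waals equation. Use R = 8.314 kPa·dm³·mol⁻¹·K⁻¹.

T = (P + a n²/V²)(V − nb)/(nR)
P + a n²/V² = 16723 + (674.0)(5.98)²/(1.686)² = 25202 kPa
V − nb = 1.686 − (5.98)(0.05629) = 1.3494 dm³
T = (25202)(1.3494)/((5.98)(8.314)) = 684.0 K

T ≈ 684.0 K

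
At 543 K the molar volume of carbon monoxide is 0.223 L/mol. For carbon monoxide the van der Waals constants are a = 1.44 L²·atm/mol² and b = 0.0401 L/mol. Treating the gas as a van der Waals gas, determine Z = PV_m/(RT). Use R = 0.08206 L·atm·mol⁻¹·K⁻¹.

Z ≈ 1.074

P = RT/(V_m − b) − a/V_m² = (0.08206)(543)/(0.223 − 0.0401) − 1.44/(0.223)²
  = 44.559/0.18290 − 28.957 = 243.62 − 28.957 = 214.66 atm
Z = PV_m/(RT) = (214.66)(0.223)/((0.08206)(543)) = 47.869/44.559 = 1.074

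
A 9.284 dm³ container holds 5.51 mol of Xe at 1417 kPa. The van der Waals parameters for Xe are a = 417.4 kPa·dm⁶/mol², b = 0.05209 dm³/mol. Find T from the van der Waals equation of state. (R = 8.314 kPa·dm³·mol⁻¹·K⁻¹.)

T = (P + a n²/V²)(V − nb)/(nR)
P + a n²/V² = 1417 + (417.4)(5.51)²/(9.284)² = 1564.0 kPa
V − nb = 9.284 − (5.51)(0.05209) = 8.9970 dm³
T = (1564.0)(8.9970)/((5.51)(8.314)) = 307.2 K

T ≈ 307.2 K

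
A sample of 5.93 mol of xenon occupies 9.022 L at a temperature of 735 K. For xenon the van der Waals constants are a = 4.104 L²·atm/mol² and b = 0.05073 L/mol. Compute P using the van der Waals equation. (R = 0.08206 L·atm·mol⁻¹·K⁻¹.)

P ≈ 39.24 atm

P = nRT/(V − nb) − a n²/V²
nRT/(V − nb) = (5.93)(0.08206)(735)/(9.022 − 5.93×0.05073) = 357.66/8.7212 = 41.010 atm
a n²/V² = (4.104)(5.93)²/(9.022)² = 1.7730 atm
P = 41.010 − 1.7730 = 39.24 atm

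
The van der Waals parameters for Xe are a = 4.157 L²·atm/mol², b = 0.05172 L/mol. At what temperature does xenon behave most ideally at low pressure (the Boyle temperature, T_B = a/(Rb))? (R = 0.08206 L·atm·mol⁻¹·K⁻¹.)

T_B ≈ 979.5 K

For a van der Waals gas the second virial coefficient B₂ = b − a/(RT) vanishes at T_B = a/(Rb).
T_B = 4.157/(0.08206×0.05172) = 4.157/0.0042441 = 979.5 K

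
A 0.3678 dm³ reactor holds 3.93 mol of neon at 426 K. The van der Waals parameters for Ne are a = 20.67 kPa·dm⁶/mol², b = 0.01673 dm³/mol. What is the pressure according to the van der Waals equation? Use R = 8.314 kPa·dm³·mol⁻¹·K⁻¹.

P = nRT/(V − nb) − a n²/V²
nRT/(V − nb) = (3.93)(8.314)(426)/(0.3678 − 3.93×0.01673) = 13919/0.30205 = 46082 kPa
a n²/V² = (20.67)(3.93)²/(0.3678)² = 2359.9 kPa
P = 46082 − 2359.9 = 43722 kPa

P ≈ 43722 kPa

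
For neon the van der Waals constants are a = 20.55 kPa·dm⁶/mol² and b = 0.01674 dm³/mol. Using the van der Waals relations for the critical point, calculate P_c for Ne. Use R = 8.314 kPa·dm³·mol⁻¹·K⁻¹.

P_c ≈ 2716 kPa

For a van der Waals gas, P_c = a/(27b²).
P_c = 20.55/(27×(0.01674)²) = 20.55/0.0075661 = 2716 kPa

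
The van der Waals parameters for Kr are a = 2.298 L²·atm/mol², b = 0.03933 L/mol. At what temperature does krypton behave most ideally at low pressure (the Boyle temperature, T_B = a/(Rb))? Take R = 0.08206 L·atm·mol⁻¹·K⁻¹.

For a van der Waals gas the second virial coefficient B₂ = b − a/(RT) vanishes at T_B = a/(Rb).
T_B = 2.298/(0.08206×0.03933) = 2.298/0.0032274 = 712.0 K

T_B ≈ 712.0 K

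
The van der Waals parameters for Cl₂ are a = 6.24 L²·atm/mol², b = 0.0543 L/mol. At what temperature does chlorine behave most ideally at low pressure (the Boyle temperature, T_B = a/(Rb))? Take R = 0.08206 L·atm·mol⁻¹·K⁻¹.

T_B ≈ 1400 K

For a van der Waals gas the second virial coefficient B₂ = b − a/(RT) vanishes at T_B = a/(Rb).
T_B = 6.24/(0.08206×0.0543) = 6.24/0.0044559 = 1400 K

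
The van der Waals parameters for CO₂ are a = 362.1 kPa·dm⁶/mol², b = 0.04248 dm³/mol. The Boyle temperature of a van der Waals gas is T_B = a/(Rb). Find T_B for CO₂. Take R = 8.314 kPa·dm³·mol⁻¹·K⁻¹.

For a van der Waals gas the second virial coefficient B₂ = b − a/(RT) vanishes at T_B = a/(Rb).
T_B = 362.1/(8.314×0.04248) = 362.1/0.35318 = 1025 K

T_B ≈ 1025 K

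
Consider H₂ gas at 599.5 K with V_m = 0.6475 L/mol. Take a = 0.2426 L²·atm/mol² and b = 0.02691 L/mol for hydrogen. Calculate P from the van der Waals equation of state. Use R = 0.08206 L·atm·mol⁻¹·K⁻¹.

P = RT/(V_m − b) − a/V_m²
RT/(V_m − b) = (0.08206)(599.5)/(0.6475 − 0.02691) = 49.195/0.62059 = 79.271 atm
a/V_m² = 0.2426/(0.6475)² = 0.57864 atm
P = 79.271 − 0.57864 = 78.69 atm

P ≈ 78.69 atm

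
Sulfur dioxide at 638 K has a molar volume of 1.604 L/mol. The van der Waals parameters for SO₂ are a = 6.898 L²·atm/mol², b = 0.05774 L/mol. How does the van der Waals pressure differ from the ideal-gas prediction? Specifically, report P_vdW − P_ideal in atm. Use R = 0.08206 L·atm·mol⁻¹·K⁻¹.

ΔP ≈ -1.462 atm

Ideal: P_ideal = RT/V_m = (0.08206)(638)/1.604 = 32.6398 atm
vdW: P = RT/(V_m − b) − a/V_m² = 52.3543/1.54626 − 6.898/2.57282 = 33.8587 − 2.68110 = 31.1776 atm
ΔP = 31.1776 − 32.6398 = -1.462 atm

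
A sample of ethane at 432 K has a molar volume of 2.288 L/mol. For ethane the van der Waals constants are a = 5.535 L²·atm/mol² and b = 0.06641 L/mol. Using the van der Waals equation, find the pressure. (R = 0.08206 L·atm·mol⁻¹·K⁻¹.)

P = RT/(V_m − b) − a/V_m²
RT/(V_m − b) = (0.08206)(432)/(2.288 − 0.06641) = 35.450/2.2216 = 15.957 atm
a/V_m² = 5.535/(2.288)² = 1.0573 atm
P = 15.957 − 1.0573 = 14.90 atm

P ≈ 14.90 atm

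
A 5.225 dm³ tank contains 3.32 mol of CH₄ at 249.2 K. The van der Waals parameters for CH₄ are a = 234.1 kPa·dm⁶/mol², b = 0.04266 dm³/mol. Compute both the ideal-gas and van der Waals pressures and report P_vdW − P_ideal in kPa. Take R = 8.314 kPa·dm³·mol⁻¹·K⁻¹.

Ideal: P_ideal = nRT/V = (3.32)(8.314)(249.2)/5.225 = 1316.47 kPa
vdW: P = nRT/(V − nb) − a n²/V² = 6878.54/5.08337 − 2580.34/27.3006 = 1353.15 − 94.5159 = 1258.63 kPa
ΔP = 1258.63 − 1316.47 = -57.8 kPa

ΔP ≈ -57.8 kPa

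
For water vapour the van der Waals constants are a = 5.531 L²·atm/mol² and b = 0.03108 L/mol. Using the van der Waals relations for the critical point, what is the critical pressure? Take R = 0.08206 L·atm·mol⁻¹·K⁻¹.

P_c ≈ 212.1 atm

For a van der Waals gas, P_c = a/(27b²).
P_c = 5.531/(27×(0.03108)²) = 5.531/0.026081 = 212.1 atm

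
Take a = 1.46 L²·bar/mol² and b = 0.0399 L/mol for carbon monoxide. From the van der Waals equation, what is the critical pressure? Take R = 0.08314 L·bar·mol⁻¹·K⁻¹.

P_c ≈ 33.97 bar

For a van der Waals gas, P_c = a/(27b²).
P_c = 1.46/(27×(0.0399)²) = 1.46/0.042984 = 33.97 bar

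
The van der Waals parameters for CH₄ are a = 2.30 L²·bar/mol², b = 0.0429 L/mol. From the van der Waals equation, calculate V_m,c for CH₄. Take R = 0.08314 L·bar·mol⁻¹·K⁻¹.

V_m,c ≈ 0.1287 L/mol

For a van der Waals gas, V_m,c = 3b.
V_m,c = 3×0.0429 = 0.1287 L/mol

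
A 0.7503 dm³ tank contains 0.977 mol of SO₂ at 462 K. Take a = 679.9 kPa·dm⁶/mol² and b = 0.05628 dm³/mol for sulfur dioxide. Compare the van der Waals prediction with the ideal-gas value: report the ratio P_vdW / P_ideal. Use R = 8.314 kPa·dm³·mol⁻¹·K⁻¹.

P_vdW / P_ideal ≈ 0.8486

Ideal: P_ideal = nRT/V = (0.977)(8.314)(462)/0.7503 = 5001.63 kPa
vdW: P = nRT/(V − nb) − a n²/V² = 3752.72/0.695314 − 648.984/0.562950 = 5397.16 − 1152.83 = 4244.33 kPa
Ratio = 4244.33/5001.63 = 0.8486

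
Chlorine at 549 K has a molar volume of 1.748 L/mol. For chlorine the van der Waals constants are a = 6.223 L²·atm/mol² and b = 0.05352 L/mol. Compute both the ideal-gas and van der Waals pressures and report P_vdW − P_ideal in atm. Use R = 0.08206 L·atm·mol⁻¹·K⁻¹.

ΔP ≈ -1.223 atm

Ideal: P_ideal = RT/V_m = (0.08206)(549)/1.748 = 25.7728 atm
vdW: P = RT/(V_m − b) − a/V_m² = 45.0509/1.69448 − 6.223/3.05550 = 26.5869 − 2.03666 = 24.5502 atm
ΔP = 24.5502 − 25.7728 = -1.223 atm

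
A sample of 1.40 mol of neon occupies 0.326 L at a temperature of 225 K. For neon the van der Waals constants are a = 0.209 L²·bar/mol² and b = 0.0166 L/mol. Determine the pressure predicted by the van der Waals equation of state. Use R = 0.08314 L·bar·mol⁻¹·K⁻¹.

P ≈ 82.65 bar

P = nRT/(V − nb) − a n²/V²
nRT/(V − nb) = (1.40)(0.08314)(225)/(0.326 − 1.40×0.0166) = 26.189/0.30276 = 86.501 bar
a n²/V² = (0.209)(1.40)²/(0.326)² = 3.8545 bar
P = 86.501 − 3.8545 = 82.65 bar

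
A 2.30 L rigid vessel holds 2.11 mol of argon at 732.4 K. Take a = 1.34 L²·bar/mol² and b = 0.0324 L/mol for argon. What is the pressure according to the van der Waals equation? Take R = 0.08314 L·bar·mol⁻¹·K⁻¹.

P ≈ 56.45 bar

P = nRT/(V − nb) − a n²/V²
nRT/(V − nb) = (2.11)(0.08314)(732.4)/(2.30 − 2.11×0.0324) = 128.48/2.2316 = 57.573 bar
a n²/V² = (1.34)(2.11)²/(2.30)² = 1.1278 bar
P = 57.573 − 1.1278 = 56.45 bar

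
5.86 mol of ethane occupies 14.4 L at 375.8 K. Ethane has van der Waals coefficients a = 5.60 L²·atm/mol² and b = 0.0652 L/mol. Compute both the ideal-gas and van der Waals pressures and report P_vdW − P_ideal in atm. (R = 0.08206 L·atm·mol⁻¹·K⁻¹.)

ΔP ≈ -0.585 atm

Ideal: P_ideal = nRT/V = (5.86)(0.08206)(375.8)/14.4 = 12.5494 atm
vdW: P = nRT/(V − nb) − a n²/V² = 180.712/14.0179 − 192.302/207.360 = 12.8915 − 0.927382 = 11.9641 atm
ΔP = 11.9641 − 12.5494 = -0.585 atm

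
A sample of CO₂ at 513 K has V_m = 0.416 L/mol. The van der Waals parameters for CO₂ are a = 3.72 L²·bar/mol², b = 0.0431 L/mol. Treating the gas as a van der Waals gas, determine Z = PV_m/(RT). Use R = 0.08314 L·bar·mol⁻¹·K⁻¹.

P = RT/(V_m − b) − a/V_m² = (0.08314)(513)/(0.416 − 0.0431) − 3.72/(0.416)²
  = 42.651/0.37290 − 21.496 = 114.38 − 21.496 = 92.88 bar
Z = PV_m/(RT) = (92.88)(0.416)/((0.08314)(513)) = 38.638/42.651 = 0.9059

Z ≈ 0.9059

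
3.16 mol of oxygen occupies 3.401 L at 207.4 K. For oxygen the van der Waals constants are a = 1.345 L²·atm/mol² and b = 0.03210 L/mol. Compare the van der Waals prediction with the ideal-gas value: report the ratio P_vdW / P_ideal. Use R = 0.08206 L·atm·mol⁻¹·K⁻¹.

P_vdW / P_ideal ≈ 0.9573

Ideal: P_ideal = nRT/V = (3.16)(0.08206)(207.4)/3.401 = 15.8132 atm
vdW: P = nRT/(V − nb) − a n²/V² = 53.7808/3.29956 − 13.4306/11.5668 = 16.2994 − 1.16113 = 15.1383 atm
Ratio = 15.1383/15.8132 = 0.9573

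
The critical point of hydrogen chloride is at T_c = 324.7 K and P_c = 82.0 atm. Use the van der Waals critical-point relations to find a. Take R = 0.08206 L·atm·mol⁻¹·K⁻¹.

a ≈ 3.653 L²·atm/mol²

From T_c = 8a/(27Rb) and P_c = a/(27b²): a = 27 R² T_c²/(64 P_c).
a = 27×(0.08206)²×(324.7)²/(64×82.0) = 19169/5248.0 = 3.653 L²·atm/mol²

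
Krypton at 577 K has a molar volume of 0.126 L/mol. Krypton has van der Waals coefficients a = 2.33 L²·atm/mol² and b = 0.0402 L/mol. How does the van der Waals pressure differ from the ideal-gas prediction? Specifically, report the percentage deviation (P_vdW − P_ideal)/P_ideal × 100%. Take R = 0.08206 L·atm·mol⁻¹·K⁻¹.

Ideal: P_ideal = RT/V_m = (0.08206)(577)/0.126 = 375.783 atm
vdW: P = RT/(V_m − b) − a/V_m² = 47.3486/0.0858000 − 2.33/0.0158760 = 551.848 − 146.762 = 405.086 atm
% deviation = (405.086 − 375.783)/375.783 × 100% = 7.80%

7.80 %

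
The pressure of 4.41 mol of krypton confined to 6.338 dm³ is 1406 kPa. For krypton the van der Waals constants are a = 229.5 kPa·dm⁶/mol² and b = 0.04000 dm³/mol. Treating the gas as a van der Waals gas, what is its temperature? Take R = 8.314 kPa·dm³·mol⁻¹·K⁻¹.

T = (P + a n²/V²)(V − nb)/(nR)
P + a n²/V² = 1406 + (229.5)(4.41)²/(6.338)² = 1517.1 kPa
V − nb = 6.338 − (4.41)(0.04000) = 6.1616 dm³
T = (1517.1)(6.1616)/((4.41)(8.314)) = 255.0 K

T ≈ 255.0 K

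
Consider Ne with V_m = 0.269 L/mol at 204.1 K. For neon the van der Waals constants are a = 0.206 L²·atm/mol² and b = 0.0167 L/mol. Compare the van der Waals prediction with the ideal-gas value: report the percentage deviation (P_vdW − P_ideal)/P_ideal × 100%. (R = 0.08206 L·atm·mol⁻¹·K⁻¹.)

Ideal: P_ideal = RT/V_m = (0.08206)(204.1)/0.269 = 62.2619 atm
vdW: P = RT/(V_m − b) − a/V_m² = 16.7484/0.252300 − 0.206/0.0723610 = 66.3829 − 2.84684 = 63.5361 atm
% deviation = (63.5361 − 62.2619)/62.2619 × 100% = 2.05%

2.05 %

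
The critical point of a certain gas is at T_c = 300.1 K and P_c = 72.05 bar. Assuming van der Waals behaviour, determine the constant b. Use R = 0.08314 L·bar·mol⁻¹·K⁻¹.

From T_c = 8a/(27Rb) and P_c = a/(27b²): b = R T_c/(8 P_c).
b = (0.08314)(300.1)/(8×72.05) = 24.950/576.40 = 0.04329 L/mol

b ≈ 0.04329 L/mol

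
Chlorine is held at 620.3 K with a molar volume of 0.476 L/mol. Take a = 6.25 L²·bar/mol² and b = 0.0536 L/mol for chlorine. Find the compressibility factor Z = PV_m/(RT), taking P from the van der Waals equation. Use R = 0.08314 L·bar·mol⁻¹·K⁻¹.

Z ≈ 0.8723

P = RT/(V_m − b) − a/V_m² = (0.08314)(620.3)/(0.476 − 0.0536) − 6.25/(0.476)²
  = 51.572/0.42240 − 27.585 = 122.09 − 27.585 = 94.51 bar
Z = PV_m/(RT) = (94.51)(0.476)/((0.08314)(620.3)) = 44.987/51.572 = 0.8723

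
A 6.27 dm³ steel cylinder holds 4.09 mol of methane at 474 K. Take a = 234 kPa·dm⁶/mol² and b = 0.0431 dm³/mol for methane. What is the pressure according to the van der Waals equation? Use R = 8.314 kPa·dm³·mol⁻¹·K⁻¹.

P = nRT/(V − nb) − a n²/V²
nRT/(V − nb) = (4.09)(8.314)(474)/(6.27 − 4.09×0.0431) = 16118/6.0937 = 2645.0 kPa
a n²/V² = (234)(4.09)²/(6.27)² = 99.570 kPa
P = 2645.0 − 99.570 = 2545 kPa

P ≈ 2545 kPa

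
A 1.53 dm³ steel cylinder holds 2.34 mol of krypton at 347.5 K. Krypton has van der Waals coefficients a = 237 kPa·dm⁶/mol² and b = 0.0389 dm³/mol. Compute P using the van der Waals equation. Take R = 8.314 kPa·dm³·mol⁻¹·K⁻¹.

P ≈ 4144 kPa

P = nRT/(V − nb) − a n²/V²
nRT/(V − nb) = (2.34)(8.314)(347.5)/(1.53 − 2.34×0.0389) = 6760.5/1.4390 = 4698.1 kPa
a n²/V² = (237)(2.34)²/(1.53)² = 554.37 kPa
P = 4698.1 − 554.37 = 4144 kPa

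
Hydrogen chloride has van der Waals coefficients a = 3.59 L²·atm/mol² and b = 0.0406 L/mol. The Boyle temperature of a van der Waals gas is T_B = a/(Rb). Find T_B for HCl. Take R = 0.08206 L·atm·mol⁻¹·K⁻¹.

T_B ≈ 1078 K

For a van der Waals gas the second virial coefficient B₂ = b − a/(RT) vanishes at T_B = a/(Rb).
T_B = 3.59/(0.08206×0.0406) = 3.59/0.0033316 = 1078 K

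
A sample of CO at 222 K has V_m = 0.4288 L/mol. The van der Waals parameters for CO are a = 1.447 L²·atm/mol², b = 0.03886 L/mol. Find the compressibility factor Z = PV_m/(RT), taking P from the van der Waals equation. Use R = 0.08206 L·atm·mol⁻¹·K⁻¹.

P = RT/(V_m − b) − a/V_m² = (0.08206)(222)/(0.4288 − 0.03886) − 1.447/(0.4288)²
  = 18.217/0.38994 − 7.8697 = 46.717 − 7.8697 = 38.847 atm
Z = PV_m/(RT) = (38.847)(0.4288)/((0.08206)(222)) = 16.658/18.217 = 0.9144

Z ≈ 0.9144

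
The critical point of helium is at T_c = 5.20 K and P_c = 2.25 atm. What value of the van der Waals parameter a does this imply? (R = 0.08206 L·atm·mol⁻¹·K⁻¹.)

From T_c = 8a/(27Rb) and P_c = a/(27b²): a = 27 R² T_c²/(64 P_c).
a = 27×(0.08206)²×(5.20)²/(64×2.25) = 4.9162/144.00 = 0.03414 L²·atm/mol²

a ≈ 0.03414 L²·atm/mol²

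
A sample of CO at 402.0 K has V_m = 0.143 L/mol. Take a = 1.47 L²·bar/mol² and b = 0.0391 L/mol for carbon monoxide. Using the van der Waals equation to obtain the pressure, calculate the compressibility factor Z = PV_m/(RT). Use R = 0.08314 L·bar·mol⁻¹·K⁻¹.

Z ≈ 1.069

P = RT/(V_m − b) − a/V_m² = (0.08314)(402.0)/(0.143 − 0.0391) − 1.47/(0.143)²
  = 33.422/0.10390 − 71.886 = 321.67 − 71.886 = 249.78 bar
Z = PV_m/(RT) = (249.78)(0.143)/((0.08314)(402.0)) = 35.719/33.422 = 1.069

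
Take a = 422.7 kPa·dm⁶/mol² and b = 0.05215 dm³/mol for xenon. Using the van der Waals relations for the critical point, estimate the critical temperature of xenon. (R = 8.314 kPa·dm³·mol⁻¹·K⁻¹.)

T_c ≈ 288.9 K

For a van der Waals gas, T_c = 8a/(27Rb).
T_c = 8×422.7/(27×8.314×0.05215) = 3381.6/11.707 = 288.9 K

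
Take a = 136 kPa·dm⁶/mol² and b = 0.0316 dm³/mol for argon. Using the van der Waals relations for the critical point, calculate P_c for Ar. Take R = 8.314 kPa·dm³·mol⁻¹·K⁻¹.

P_c ≈ 5044 kPa

For a van der Waals gas, P_c = a/(27b²).
P_c = 136/(27×(0.0316)²) = 136/0.026961 = 5044 kPa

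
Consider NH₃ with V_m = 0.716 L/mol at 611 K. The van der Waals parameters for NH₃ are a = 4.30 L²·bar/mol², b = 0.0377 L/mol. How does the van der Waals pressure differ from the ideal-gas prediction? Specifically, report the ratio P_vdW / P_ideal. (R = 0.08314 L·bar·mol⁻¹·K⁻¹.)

P_vdW / P_ideal ≈ 0.9374

Ideal: P_ideal = RT/V_m = (0.08314)(611)/0.716 = 70.9477 bar
vdW: P = RT/(V_m − b) − a/V_m² = 50.7985/0.678300 − 4.30/0.512656 = 74.8909 − 8.38769 = 66.5032 bar
Ratio = 66.5032/70.9477 = 0.9374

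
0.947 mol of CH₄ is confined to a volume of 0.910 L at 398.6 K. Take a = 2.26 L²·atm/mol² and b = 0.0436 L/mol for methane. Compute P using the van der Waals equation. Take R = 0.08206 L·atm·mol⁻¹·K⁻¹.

P = nRT/(V − nb) − a n²/V²
nRT/(V − nb) = (0.947)(0.08206)(398.6)/(0.910 − 0.947×0.0436) = 30.976/0.86871 = 35.657 atm
a n²/V² = (2.26)(0.947)²/(0.910)² = 2.4475 atm
P = 35.657 − 2.4475 = 33.21 atm

P ≈ 33.21 atm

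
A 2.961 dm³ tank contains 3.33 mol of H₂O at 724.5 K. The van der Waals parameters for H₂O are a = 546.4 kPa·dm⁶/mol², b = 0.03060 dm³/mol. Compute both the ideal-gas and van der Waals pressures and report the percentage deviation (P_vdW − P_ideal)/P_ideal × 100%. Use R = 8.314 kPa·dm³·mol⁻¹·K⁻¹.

-6.64 %

Ideal: P_ideal = nRT/V = (3.33)(8.314)(724.5)/2.961 = 6774.14 kPa
vdW: P = nRT/(V − nb) − a n²/V² = 20058.2/2.85910 − 6058.97/8.76752 = 7015.56 − 691.070 = 6324.49 kPa
% deviation = (6324.49 − 6774.14)/6774.14 × 100% = -6.64%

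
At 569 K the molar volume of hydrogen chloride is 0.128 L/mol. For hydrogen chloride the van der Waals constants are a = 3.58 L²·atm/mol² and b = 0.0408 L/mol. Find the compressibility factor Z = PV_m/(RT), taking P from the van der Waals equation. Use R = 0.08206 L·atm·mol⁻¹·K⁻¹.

P = RT/(V_m − b) − a/V_m² = (0.08206)(569)/(0.128 − 0.0408) − 3.58/(0.128)²
  = 46.692/0.087200 − 218.51 = 535.46 − 218.51 = 316.95 atm
Z = PV_m/(RT) = (316.95)(0.128)/((0.08206)(569)) = 40.570/46.692 = 0.8689

Z ≈ 0.8689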